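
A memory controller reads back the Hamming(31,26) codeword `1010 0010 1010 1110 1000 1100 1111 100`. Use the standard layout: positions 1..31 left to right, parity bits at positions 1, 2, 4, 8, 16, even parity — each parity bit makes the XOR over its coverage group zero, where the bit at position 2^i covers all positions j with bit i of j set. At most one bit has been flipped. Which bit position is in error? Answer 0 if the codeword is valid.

s1: b1⊕b3⊕b5⊕b7⊕b9⊕b11⊕b13⊕b15⊕b17⊕b19⊕b21⊕b23⊕b25⊕b27⊕b29⊕b31 = 1⊕1⊕0⊕1⊕1⊕1⊕1⊕1⊕1⊕0⊕1⊕0⊕1⊕1⊕1⊕0 = 0
s2: b2⊕b3⊕b6⊕b7⊕b10⊕b11⊕b14⊕b15⊕b18⊕b19⊕b22⊕b23⊕b26⊕b27⊕b30⊕b31 = 0⊕1⊕0⊕1⊕0⊕1⊕1⊕1⊕0⊕0⊕1⊕0⊕1⊕1⊕0⊕0 = 0
s4: b4⊕b5⊕b6⊕b7⊕b12⊕b13⊕b14⊕b15⊕b20⊕b21⊕b22⊕b23⊕b28⊕b29⊕b30⊕b31 = 0⊕0⊕0⊕1⊕0⊕1⊕1⊕1⊕0⊕1⊕1⊕0⊕1⊕1⊕0⊕0 = 0
s8: b8⊕b9⊕b10⊕b11⊕b12⊕b13⊕b14⊕b15⊕b24⊕b25⊕b26⊕b27⊕b28⊕b29⊕b30⊕b31 = 0⊕1⊕0⊕1⊕0⊕1⊕1⊕1⊕0⊕1⊕1⊕1⊕1⊕1⊕0⊕0 = 0
s16: b16⊕b17⊕b18⊕b19⊕b20⊕b21⊕b22⊕b23⊕b24⊕b25⊕b26⊕b27⊕b28⊕b29⊕b30⊕b31 = 0⊕1⊕0⊕0⊕0⊕1⊕1⊕0⊕0⊕1⊕1⊕1⊕1⊕1⊕0⊕0 = 0
Syndrome (s16...s1) = 00000 → position 0 (no error).

0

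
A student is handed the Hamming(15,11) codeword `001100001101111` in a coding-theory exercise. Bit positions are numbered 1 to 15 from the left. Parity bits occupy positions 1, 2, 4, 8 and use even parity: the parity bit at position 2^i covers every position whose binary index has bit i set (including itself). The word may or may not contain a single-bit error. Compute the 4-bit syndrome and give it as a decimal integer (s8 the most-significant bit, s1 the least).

s1: b1⊕b3⊕b5⊕b7⊕b9⊕b11⊕b13⊕b15 = 0⊕1⊕0⊕0⊕1⊕0⊕1⊕1 = 0
s2: b2⊕b3⊕b6⊕b7⊕b10⊕b11⊕b14⊕b15 = 0⊕1⊕0⊕0⊕1⊕0⊕1⊕1 = 0
s4: b4⊕b5⊕b6⊕b7⊕b12⊕b13⊕b14⊕b15 = 1⊕0⊕0⊕0⊕1⊕1⊕1⊕1 = 1
s8: b8⊕b9⊕b10⊕b11⊕b12⊕b13⊕b14⊕b15 = 0⊕1⊕1⊕0⊕1⊕1⊕1⊕1 = 0
Syndrome (s8...s1) = 0100 → position 4.

4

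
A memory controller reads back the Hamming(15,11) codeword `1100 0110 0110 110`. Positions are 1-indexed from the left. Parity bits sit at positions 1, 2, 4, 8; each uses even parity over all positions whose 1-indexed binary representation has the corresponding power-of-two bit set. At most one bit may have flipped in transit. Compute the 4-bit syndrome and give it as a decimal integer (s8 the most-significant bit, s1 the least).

0

s1: b1⊕b3⊕b5⊕b7⊕b9⊕b11⊕b13⊕b15 = 1⊕0⊕0⊕1⊕0⊕1⊕1⊕0 = 0
s2: b2⊕b3⊕b6⊕b7⊕b10⊕b11⊕b14⊕b15 = 1⊕0⊕1⊕1⊕1⊕1⊕1⊕0 = 0
s4: b4⊕b5⊕b6⊕b7⊕b12⊕b13⊕b14⊕b15 = 0⊕0⊕1⊕1⊕0⊕1⊕1⊕0 = 0
s8: b8⊕b9⊕b10⊕b11⊕b12⊕b13⊕b14⊕b15 = 0⊕0⊕1⊕1⊕0⊕1⊕1⊕0 = 0
Syndrome (s8...s1) = 0000 → position 0 (no error).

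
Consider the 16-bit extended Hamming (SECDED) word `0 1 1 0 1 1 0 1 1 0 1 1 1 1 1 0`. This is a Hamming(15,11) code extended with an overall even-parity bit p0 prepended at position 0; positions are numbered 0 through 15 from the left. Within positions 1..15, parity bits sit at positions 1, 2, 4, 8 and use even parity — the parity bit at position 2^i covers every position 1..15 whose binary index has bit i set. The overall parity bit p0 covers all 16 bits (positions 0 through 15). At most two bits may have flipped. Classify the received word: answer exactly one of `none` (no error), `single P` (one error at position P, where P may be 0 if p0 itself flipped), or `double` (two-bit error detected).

single 3

s1: b1⊕b3⊕b5⊕b7⊕b9⊕b11⊕b13⊕b15 = 1⊕0⊕1⊕1⊕0⊕1⊕1⊕0 = 1
s2: b2⊕b3⊕b6⊕b7⊕b10⊕b11⊕b14⊕b15 = 1⊕0⊕0⊕1⊕1⊕1⊕1⊕0 = 1
s4: b4⊕b5⊕b6⊕b7⊕b12⊕b13⊕b14⊕b15 = 1⊕1⊕0⊕1⊕1⊕1⊕1⊕0 = 0
s8: b8⊕b9⊕b10⊕b11⊕b12⊕b13⊕b14⊕b15 = 1⊕0⊕1⊕1⊕1⊕1⊕1⊕0 = 0
Syndrome (s8...s1) = 0011 → position 3.
Overall parity (XOR of all 16 bits, including p0): 0⊕1⊕1⊕0⊕1⊕1⊕0⊕1⊕1⊕0⊕1⊕1⊕1⊕1⊕1⊕0 = 1
Overall=1, syndrome position=3 → single-bit error at position 3.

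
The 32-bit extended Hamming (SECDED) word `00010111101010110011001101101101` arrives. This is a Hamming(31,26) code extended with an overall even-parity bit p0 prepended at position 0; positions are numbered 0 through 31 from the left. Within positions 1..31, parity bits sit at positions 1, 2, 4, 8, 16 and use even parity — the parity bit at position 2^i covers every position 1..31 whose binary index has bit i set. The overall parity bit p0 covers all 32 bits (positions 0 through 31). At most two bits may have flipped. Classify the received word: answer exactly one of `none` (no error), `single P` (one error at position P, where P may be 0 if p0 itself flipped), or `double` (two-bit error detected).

s1: b1⊕b3⊕b5⊕b7⊕b9⊕b11⊕b13⊕b15⊕b17⊕b19⊕b21⊕b23⊕b25⊕b27⊕b29⊕b31 = 0⊕1⊕1⊕1⊕0⊕0⊕0⊕1⊕0⊕1⊕0⊕1⊕1⊕0⊕1⊕1 = 1
s2: b2⊕b3⊕b6⊕b7⊕b10⊕b11⊕b14⊕b15⊕b18⊕b19⊕b22⊕b23⊕b26⊕b27⊕b30⊕b31 = 0⊕1⊕1⊕1⊕1⊕0⊕1⊕1⊕1⊕1⊕1⊕1⊕1⊕0⊕0⊕1 = 0
s4: b4⊕b5⊕b6⊕b7⊕b12⊕b13⊕b14⊕b15⊕b20⊕b21⊕b22⊕b23⊕b28⊕b29⊕b30⊕b31 = 0⊕1⊕1⊕1⊕1⊕0⊕1⊕1⊕0⊕0⊕1⊕1⊕1⊕1⊕0⊕1 = 1
s8: b8⊕b9⊕b10⊕b11⊕b12⊕b13⊕b14⊕b15⊕b24⊕b25⊕b26⊕b27⊕b28⊕b29⊕b30⊕b31 = 1⊕0⊕1⊕0⊕1⊕0⊕1⊕1⊕0⊕1⊕1⊕0⊕1⊕1⊕0⊕1 = 0
s16: b16⊕b17⊕b18⊕b19⊕b20⊕b21⊕b22⊕b23⊕b24⊕b25⊕b26⊕b27⊕b28⊕b29⊕b30⊕b31 = 0⊕0⊕1⊕1⊕0⊕0⊕1⊕1⊕0⊕1⊕1⊕0⊕1⊕1⊕0⊕1 = 1
Syndrome (s16...s1) = 10101 → position 21.
Overall parity (XOR of all 32 bits, including p0): 0⊕0⊕0⊕1⊕0⊕1⊕1⊕1⊕1⊕0⊕1⊕0⊕1⊕0⊕1⊕1⊕0⊕0⊕1⊕1⊕0⊕0⊕1⊕1⊕0⊕1⊕1⊕0⊕1⊕1⊕0⊕1 = 0
Overall=0, syndrome position=21 → double-bit error detected (uncorrectable).

double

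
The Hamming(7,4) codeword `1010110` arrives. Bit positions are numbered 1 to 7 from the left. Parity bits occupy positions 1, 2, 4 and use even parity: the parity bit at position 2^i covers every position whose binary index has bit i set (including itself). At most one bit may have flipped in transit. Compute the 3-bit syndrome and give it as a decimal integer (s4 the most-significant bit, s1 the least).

1

s1: b1⊕b3⊕b5⊕b7 = 1⊕1⊕1⊕0 = 1
s2: b2⊕b3⊕b6⊕b7 = 0⊕1⊕1⊕0 = 0
s4: b4⊕b5⊕b6⊕b7 = 0⊕1⊕1⊕0 = 0
Syndrome (s4...s1) = 001 → position 1.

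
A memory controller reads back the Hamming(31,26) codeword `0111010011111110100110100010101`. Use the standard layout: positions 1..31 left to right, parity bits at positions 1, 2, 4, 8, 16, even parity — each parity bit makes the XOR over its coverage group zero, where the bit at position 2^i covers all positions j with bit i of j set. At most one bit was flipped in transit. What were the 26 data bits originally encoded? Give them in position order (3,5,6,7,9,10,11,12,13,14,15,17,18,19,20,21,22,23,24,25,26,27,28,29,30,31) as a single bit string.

s1: b1⊕b3⊕b5⊕b7⊕b9⊕b11⊕b13⊕b15⊕b17⊕b19⊕b21⊕b23⊕b25⊕b27⊕b29⊕b31 = 0⊕1⊕0⊕0⊕1⊕1⊕1⊕1⊕1⊕0⊕1⊕1⊕0⊕1⊕1⊕1 = 1
s2: b2⊕b3⊕b6⊕b7⊕b10⊕b11⊕b14⊕b15⊕b18⊕b19⊕b22⊕b23⊕b26⊕b27⊕b30⊕b31 = 1⊕1⊕1⊕0⊕1⊕1⊕1⊕1⊕0⊕0⊕0⊕1⊕0⊕1⊕0⊕1 = 0
s4: b4⊕b5⊕b6⊕b7⊕b12⊕b13⊕b14⊕b15⊕b20⊕b21⊕b22⊕b23⊕b28⊕b29⊕b30⊕b31 = 1⊕0⊕1⊕0⊕1⊕1⊕1⊕1⊕1⊕1⊕0⊕1⊕0⊕1⊕0⊕1 = 1
s8: b8⊕b9⊕b10⊕b11⊕b12⊕b13⊕b14⊕b15⊕b24⊕b25⊕b26⊕b27⊕b28⊕b29⊕b30⊕b31 = 0⊕1⊕1⊕1⊕1⊕1⊕1⊕1⊕0⊕0⊕0⊕1⊕0⊕1⊕0⊕1 = 0
s16: b16⊕b17⊕b18⊕b19⊕b20⊕b21⊕b22⊕b23⊕b24⊕b25⊕b26⊕b27⊕b28⊕b29⊕b30⊕b31 = 0⊕1⊕0⊕0⊕1⊕1⊕0⊕1⊕0⊕0⊕0⊕1⊕0⊕1⊕0⊕1 = 1
Syndrome (s16...s1) = 10101 → position 21.
Flip bit 21: corrected codeword = 0111010011111110100100100010101
Data bits at positions 3,5,6,7,9,10,11,12,13,14,15,17,18,19,20,21,22,23,24,25,26,27,28,29,30,31: 10101111111100100100010101

10101111111100100100010101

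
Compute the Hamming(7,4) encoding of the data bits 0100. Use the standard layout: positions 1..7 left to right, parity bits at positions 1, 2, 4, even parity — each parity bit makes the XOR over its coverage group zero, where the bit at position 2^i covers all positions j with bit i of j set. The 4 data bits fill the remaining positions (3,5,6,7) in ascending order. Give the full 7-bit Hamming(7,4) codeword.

1001100

Place data bits at non-power-of-two positions: b3=0, b5=1, b6=0, b7=0.
p1 = XOR of data positions {3,5,7} = 0⊕1⊕0 = 1
p2 = XOR of data positions {3,6,7} = 0⊕0⊕0 = 0
p4 = XOR of data positions {5,6,7} = 1⊕0⊕0 = 1
Codeword b1..b7 = 1001100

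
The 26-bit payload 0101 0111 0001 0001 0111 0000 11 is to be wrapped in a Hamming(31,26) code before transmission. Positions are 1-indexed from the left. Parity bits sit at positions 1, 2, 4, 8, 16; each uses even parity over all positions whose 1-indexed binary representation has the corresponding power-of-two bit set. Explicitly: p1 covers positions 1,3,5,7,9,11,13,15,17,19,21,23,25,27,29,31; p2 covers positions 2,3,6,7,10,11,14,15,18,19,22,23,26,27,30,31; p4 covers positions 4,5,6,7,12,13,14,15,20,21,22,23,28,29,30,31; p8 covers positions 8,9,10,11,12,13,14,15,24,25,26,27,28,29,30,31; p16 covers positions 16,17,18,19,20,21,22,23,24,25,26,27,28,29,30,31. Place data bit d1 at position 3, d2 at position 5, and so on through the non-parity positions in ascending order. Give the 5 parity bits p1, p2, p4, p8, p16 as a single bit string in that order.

Place data bits at non-power-of-two positions: b3=0, b5=1, b6=0, b7=1, b9=0, b10=1, b11=1, b12=1, b13=0, b14=0, b15=0, b17=1, b18=0, b19=0, b20=0, b21=1, b22=0, b23=1, b24=1, b25=1, b26=0, b27=0, b28=0, b29=0, b30=1, b31=1.
p1 = XOR of data positions {3,5,7,9,11,13,15,17,19,21,23,25,27,29,31} = 0⊕1⊕1⊕0⊕1⊕0⊕0⊕1⊕0⊕1⊕1⊕1⊕0⊕0⊕1 = 0
p2 = XOR of data positions {3,6,7,10,11,14,15,18,19,22,23,26,27,30,31} = 0⊕0⊕1⊕1⊕1⊕0⊕0⊕0⊕0⊕0⊕1⊕0⊕0⊕1⊕1 = 0
p4 = XOR of data positions {5,6,7,12,13,14,15,20,21,22,23,28,29,30,31} = 1⊕0⊕1⊕1⊕0⊕0⊕0⊕0⊕1⊕0⊕1⊕0⊕0⊕1⊕1 = 1
p8 = XOR of data positions {9,10,11,12,13,14,15,24,25,26,27,28,29,30,31} = 0⊕1⊕1⊕1⊕0⊕0⊕0⊕1⊕1⊕0⊕0⊕0⊕0⊕1⊕1 = 1
p16 = XOR of data positions {17,18,19,20,21,22,23,24,25,26,27,28,29,30,31} = 1⊕0⊕0⊕0⊕1⊕0⊕1⊕1⊕1⊕0⊕0⊕0⊕0⊕1⊕1 = 1
Parity bits p1,p2,p4,p8,p16 = 00111

00111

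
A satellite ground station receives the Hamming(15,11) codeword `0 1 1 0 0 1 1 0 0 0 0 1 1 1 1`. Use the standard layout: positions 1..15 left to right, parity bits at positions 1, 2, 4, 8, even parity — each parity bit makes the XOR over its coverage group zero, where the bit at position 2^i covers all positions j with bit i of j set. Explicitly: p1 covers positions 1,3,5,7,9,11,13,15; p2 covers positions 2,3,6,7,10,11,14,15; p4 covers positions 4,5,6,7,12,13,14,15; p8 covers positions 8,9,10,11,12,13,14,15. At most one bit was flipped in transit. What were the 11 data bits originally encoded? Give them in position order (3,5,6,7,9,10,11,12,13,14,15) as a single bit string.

10110001111

s1: b1⊕b3⊕b5⊕b7⊕b9⊕b11⊕b13⊕b15 = 0⊕1⊕0⊕1⊕0⊕0⊕1⊕1 = 0
s2: b2⊕b3⊕b6⊕b7⊕b10⊕b11⊕b14⊕b15 = 1⊕1⊕1⊕1⊕0⊕0⊕1⊕1 = 0
s4: b4⊕b5⊕b6⊕b7⊕b12⊕b13⊕b14⊕b15 = 0⊕0⊕1⊕1⊕1⊕1⊕1⊕1 = 0
s8: b8⊕b9⊕b10⊕b11⊕b12⊕b13⊕b14⊕b15 = 0⊕0⊕0⊕0⊕1⊕1⊕1⊕1 = 0
Syndrome (s8...s1) = 0000 → position 0 (no error).
No correction needed.
Data bits at positions 3,5,6,7,9,10,11,12,13,14,15: 10110001111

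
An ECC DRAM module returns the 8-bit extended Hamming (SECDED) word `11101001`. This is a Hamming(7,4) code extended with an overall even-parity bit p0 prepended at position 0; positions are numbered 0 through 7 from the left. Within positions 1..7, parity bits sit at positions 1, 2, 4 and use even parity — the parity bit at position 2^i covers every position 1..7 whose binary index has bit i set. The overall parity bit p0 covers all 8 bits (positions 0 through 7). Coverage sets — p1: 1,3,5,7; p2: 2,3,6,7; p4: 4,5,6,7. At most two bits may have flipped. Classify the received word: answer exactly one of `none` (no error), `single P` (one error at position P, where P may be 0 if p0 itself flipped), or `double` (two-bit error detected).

s1: b1⊕b3⊕b5⊕b7 = 1⊕0⊕0⊕1 = 0
s2: b2⊕b3⊕b6⊕b7 = 1⊕0⊕0⊕1 = 0
s4: b4⊕b5⊕b6⊕b7 = 1⊕0⊕0⊕1 = 0
Syndrome (s4...s1) = 000 → position 0 (no error).
Overall parity (XOR of all 8 bits, including p0): 1⊕1⊕1⊕0⊕1⊕0⊕0⊕1 = 1
Overall=1, syndrome position=0 → single-bit error at position 0.

single 0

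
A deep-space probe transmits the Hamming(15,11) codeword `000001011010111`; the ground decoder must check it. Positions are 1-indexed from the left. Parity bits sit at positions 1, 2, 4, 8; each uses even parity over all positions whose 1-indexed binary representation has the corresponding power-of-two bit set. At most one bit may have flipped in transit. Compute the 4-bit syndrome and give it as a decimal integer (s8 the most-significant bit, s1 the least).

0

s1: b1⊕b3⊕b5⊕b7⊕b9⊕b11⊕b13⊕b15 = 0⊕0⊕0⊕0⊕1⊕1⊕1⊕1 = 0
s2: b2⊕b3⊕b6⊕b7⊕b10⊕b11⊕b14⊕b15 = 0⊕0⊕1⊕0⊕0⊕1⊕1⊕1 = 0
s4: b4⊕b5⊕b6⊕b7⊕b12⊕b13⊕b14⊕b15 = 0⊕0⊕1⊕0⊕0⊕1⊕1⊕1 = 0
s8: b8⊕b9⊕b10⊕b11⊕b12⊕b13⊕b14⊕b15 = 1⊕1⊕0⊕1⊕0⊕1⊕1⊕1 = 0
Syndrome (s8...s1) = 0000 → position 0 (no error).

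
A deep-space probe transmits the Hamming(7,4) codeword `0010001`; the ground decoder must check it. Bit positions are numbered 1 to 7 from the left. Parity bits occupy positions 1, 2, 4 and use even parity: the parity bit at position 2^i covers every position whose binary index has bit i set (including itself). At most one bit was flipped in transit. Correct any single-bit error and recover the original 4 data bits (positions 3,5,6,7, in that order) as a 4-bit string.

1001

s1: b1⊕b3⊕b5⊕b7 = 0⊕1⊕0⊕1 = 0
s2: b2⊕b3⊕b6⊕b7 = 0⊕1⊕0⊕1 = 0
s4: b4⊕b5⊕b6⊕b7 = 0⊕0⊕0⊕1 = 1
Syndrome (s4...s1) = 100 → position 4.
Flip bit 4: corrected codeword = 0011001
Data bits at positions 3,5,6,7: 1001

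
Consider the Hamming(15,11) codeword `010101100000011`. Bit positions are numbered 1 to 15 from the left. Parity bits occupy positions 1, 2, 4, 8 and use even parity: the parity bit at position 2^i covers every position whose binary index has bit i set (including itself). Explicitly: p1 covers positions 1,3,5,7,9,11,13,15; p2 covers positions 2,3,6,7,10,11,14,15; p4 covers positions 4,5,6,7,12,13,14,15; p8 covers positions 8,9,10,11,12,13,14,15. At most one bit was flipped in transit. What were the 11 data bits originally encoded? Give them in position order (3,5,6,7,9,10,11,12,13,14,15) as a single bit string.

s1: b1⊕b3⊕b5⊕b7⊕b9⊕b11⊕b13⊕b15 = 0⊕0⊕0⊕1⊕0⊕0⊕0⊕1 = 0
s2: b2⊕b3⊕b6⊕b7⊕b10⊕b11⊕b14⊕b15 = 1⊕0⊕1⊕1⊕0⊕0⊕1⊕1 = 1
s4: b4⊕b5⊕b6⊕b7⊕b12⊕b13⊕b14⊕b15 = 1⊕0⊕1⊕1⊕0⊕0⊕1⊕1 = 1
s8: b8⊕b9⊕b10⊕b11⊕b12⊕b13⊕b14⊕b15 = 0⊕0⊕0⊕0⊕0⊕0⊕1⊕1 = 0
Syndrome (s8...s1) = 0110 → position 6.
Flip bit 6: corrected codeword = 010100100000011
Data bits at positions 3,5,6,7,9,10,11,12,13,14,15: 00010000011

00010000011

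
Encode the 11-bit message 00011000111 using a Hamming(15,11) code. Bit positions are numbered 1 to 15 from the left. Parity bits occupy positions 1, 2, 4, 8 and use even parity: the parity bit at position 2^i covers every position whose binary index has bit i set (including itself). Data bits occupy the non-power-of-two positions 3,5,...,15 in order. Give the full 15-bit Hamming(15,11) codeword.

Place data bits at non-power-of-two positions: b3=0, b5=0, b6=0, b7=1, b9=1, b10=0, b11=0, b12=0, b13=1, b14=1, b15=1.
p1 = XOR of data positions {3,5,7,9,11,13,15} = 0⊕0⊕1⊕1⊕0⊕1⊕1 = 0
p2 = XOR of data positions {3,6,7,10,11,14,15} = 0⊕0⊕1⊕0⊕0⊕1⊕1 = 1
p4 = XOR of data positions {5,6,7,12,13,14,15} = 0⊕0⊕1⊕0⊕1⊕1⊕1 = 0
p8 = XOR of data positions {9,10,11,12,13,14,15} = 1⊕0⊕0⊕0⊕1⊕1⊕1 = 0
Codeword b1..b15 = 010000101000111

010000101000111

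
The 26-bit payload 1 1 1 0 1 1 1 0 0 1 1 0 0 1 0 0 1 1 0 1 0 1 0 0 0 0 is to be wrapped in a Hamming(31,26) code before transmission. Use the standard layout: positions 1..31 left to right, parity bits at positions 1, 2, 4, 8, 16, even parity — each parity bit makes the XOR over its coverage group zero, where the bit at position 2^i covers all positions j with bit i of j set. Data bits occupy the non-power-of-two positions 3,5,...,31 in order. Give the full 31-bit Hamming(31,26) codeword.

1010110111100111001001101010000

Place data bits at non-power-of-two positions: b3=1, b5=1, b6=1, b7=0, b9=1, b10=1, b11=1, b12=0, b13=0, b14=1, b15=1, b17=0, b18=0, b19=1, b20=0, b21=0, b22=1, b23=1, b24=0, b25=1, b26=0, b27=1, b28=0, b29=0, b30=0, b31=0.
p1 = XOR of data positions {3,5,7,9,11,13,15,17,19,21,23,25,27,29,31} = 1⊕1⊕0⊕1⊕1⊕0⊕1⊕0⊕1⊕0⊕1⊕1⊕1⊕0⊕0 = 1
p2 = XOR of data positions {3,6,7,10,11,14,15,18,19,22,23,26,27,30,31} = 1⊕1⊕0⊕1⊕1⊕1⊕1⊕0⊕1⊕1⊕1⊕0⊕1⊕0⊕0 = 0
p4 = XOR of data positions {5,6,7,12,13,14,15,20,21,22,23,28,29,30,31} = 1⊕1⊕0⊕0⊕0⊕1⊕1⊕0⊕0⊕1⊕1⊕0⊕0⊕0⊕0 = 0
p8 = XOR of data positions {9,10,11,12,13,14,15,24,25,26,27,28,29,30,31} = 1⊕1⊕1⊕0⊕0⊕1⊕1⊕0⊕1⊕0⊕1⊕0⊕0⊕0⊕0 = 1
p16 = XOR of data positions {17,18,19,20,21,22,23,24,25,26,27,28,29,30,31} = 0⊕0⊕1⊕0⊕0⊕1⊕1⊕0⊕1⊕0⊕1⊕0⊕0⊕0⊕0 = 1
Codeword b1..b31 = 1010110111100111001001101010000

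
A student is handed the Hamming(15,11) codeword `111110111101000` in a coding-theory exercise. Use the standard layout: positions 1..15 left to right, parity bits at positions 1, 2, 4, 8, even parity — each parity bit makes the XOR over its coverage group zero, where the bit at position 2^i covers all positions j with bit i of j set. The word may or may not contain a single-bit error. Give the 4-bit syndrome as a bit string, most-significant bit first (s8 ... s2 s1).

0001

s1: b1⊕b3⊕b5⊕b7⊕b9⊕b11⊕b13⊕b15 = 1⊕1⊕1⊕1⊕1⊕0⊕0⊕0 = 1
s2: b2⊕b3⊕b6⊕b7⊕b10⊕b11⊕b14⊕b15 = 1⊕1⊕0⊕1⊕1⊕0⊕0⊕0 = 0
s4: b4⊕b5⊕b6⊕b7⊕b12⊕b13⊕b14⊕b15 = 1⊕1⊕0⊕1⊕1⊕0⊕0⊕0 = 0
s8: b8⊕b9⊕b10⊕b11⊕b12⊕b13⊕b14⊕b15 = 1⊕1⊕1⊕0⊕1⊕0⊕0⊕0 = 0
Syndrome (s8...s1) = 0001 → position 1.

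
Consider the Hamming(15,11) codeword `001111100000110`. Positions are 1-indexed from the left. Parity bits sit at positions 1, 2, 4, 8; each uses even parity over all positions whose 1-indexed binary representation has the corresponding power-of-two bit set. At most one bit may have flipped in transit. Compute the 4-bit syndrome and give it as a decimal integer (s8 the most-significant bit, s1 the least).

0

s1: b1⊕b3⊕b5⊕b7⊕b9⊕b11⊕b13⊕b15 = 0⊕1⊕1⊕1⊕0⊕0⊕1⊕0 = 0
s2: b2⊕b3⊕b6⊕b7⊕b10⊕b11⊕b14⊕b15 = 0⊕1⊕1⊕1⊕0⊕0⊕1⊕0 = 0
s4: b4⊕b5⊕b6⊕b7⊕b12⊕b13⊕b14⊕b15 = 1⊕1⊕1⊕1⊕0⊕1⊕1⊕0 = 0
s8: b8⊕b9⊕b10⊕b11⊕b12⊕b13⊕b14⊕b15 = 0⊕0⊕0⊕0⊕0⊕1⊕1⊕0 = 0
Syndrome (s8...s1) = 0000 → position 0 (no error).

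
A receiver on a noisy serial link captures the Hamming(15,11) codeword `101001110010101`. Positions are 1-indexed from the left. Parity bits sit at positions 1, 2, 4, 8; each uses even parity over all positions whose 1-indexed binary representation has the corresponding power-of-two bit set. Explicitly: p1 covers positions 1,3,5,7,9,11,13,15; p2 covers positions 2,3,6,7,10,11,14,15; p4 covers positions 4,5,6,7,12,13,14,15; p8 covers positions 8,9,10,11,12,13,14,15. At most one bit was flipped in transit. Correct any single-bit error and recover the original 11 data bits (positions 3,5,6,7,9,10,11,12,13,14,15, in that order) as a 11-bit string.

10110010101

s1: b1⊕b3⊕b5⊕b7⊕b9⊕b11⊕b13⊕b15 = 1⊕1⊕0⊕1⊕0⊕1⊕1⊕1 = 0
s2: b2⊕b3⊕b6⊕b7⊕b10⊕b11⊕b14⊕b15 = 0⊕1⊕1⊕1⊕0⊕1⊕0⊕1 = 1
s4: b4⊕b5⊕b6⊕b7⊕b12⊕b13⊕b14⊕b15 = 0⊕0⊕1⊕1⊕0⊕1⊕0⊕1 = 0
s8: b8⊕b9⊕b10⊕b11⊕b12⊕b13⊕b14⊕b15 = 1⊕0⊕0⊕1⊕0⊕1⊕0⊕1 = 0
Syndrome (s8...s1) = 0010 → position 2.
Flip bit 2: corrected codeword = 111001110010101
Data bits at positions 3,5,6,7,9,10,11,12,13,14,15: 10110010101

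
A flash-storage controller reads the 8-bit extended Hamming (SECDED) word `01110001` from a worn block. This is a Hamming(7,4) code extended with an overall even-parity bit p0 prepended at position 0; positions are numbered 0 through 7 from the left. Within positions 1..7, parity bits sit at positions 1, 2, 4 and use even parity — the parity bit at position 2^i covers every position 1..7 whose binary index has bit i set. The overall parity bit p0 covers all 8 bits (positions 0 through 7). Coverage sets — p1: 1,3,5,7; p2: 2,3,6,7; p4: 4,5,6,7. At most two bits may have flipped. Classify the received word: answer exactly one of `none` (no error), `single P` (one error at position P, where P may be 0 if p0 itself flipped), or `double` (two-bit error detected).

double

s1: b1⊕b3⊕b5⊕b7 = 1⊕1⊕0⊕1 = 1
s2: b2⊕b3⊕b6⊕b7 = 1⊕1⊕0⊕1 = 1
s4: b4⊕b5⊕b6⊕b7 = 0⊕0⊕0⊕1 = 1
Syndrome (s4...s1) = 111 → position 7.
Overall parity (XOR of all 8 bits, including p0): 0⊕1⊕1⊕1⊕0⊕0⊕0⊕1 = 0
Overall=0, syndrome position=7 → double-bit error detected (uncorrectable).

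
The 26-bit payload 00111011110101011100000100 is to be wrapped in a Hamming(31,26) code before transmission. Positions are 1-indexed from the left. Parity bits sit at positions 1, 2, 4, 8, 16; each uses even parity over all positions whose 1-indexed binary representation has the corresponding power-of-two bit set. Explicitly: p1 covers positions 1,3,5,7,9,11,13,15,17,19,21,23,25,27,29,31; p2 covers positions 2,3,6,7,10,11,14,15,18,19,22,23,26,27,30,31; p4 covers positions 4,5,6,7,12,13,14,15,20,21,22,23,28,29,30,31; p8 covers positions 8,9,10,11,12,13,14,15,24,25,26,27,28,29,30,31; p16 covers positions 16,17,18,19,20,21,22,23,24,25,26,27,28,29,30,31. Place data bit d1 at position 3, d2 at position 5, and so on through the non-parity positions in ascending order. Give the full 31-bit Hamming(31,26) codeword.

1101011010111100101011100000100

Place data bits at non-power-of-two positions: b3=0, b5=0, b6=1, b7=1, b9=1, b10=0, b11=1, b12=1, b13=1, b14=1, b15=0, b17=1, b18=0, b19=1, b20=0, b21=1, b22=1, b23=1, b24=0, b25=0, b26=0, b27=0, b28=0, b29=1, b30=0, b31=0.
p1 = XOR of data positions {3,5,7,9,11,13,15,17,19,21,23,25,27,29,31} = 0⊕0⊕1⊕1⊕1⊕1⊕0⊕1⊕1⊕1⊕1⊕0⊕0⊕1⊕0 = 1
p2 = XOR of data positions {3,6,7,10,11,14,15,18,19,22,23,26,27,30,31} = 0⊕1⊕1⊕0⊕1⊕1⊕0⊕0⊕1⊕1⊕1⊕0⊕0⊕0⊕0 = 1
p4 = XOR of data positions {5,6,7,12,13,14,15,20,21,22,23,28,29,30,31} = 0⊕1⊕1⊕1⊕1⊕1⊕0⊕0⊕1⊕1⊕1⊕0⊕1⊕0⊕0 = 1
p8 = XOR of data positions {9,10,11,12,13,14,15,24,25,26,27,28,29,30,31} = 1⊕0⊕1⊕1⊕1⊕1⊕0⊕0⊕0⊕0⊕0⊕0⊕1⊕0⊕0 = 0
p16 = XOR of data positions {17,18,19,20,21,22,23,24,25,26,27,28,29,30,31} = 1⊕0⊕1⊕0⊕1⊕1⊕1⊕0⊕0⊕0⊕0⊕0⊕1⊕0⊕0 = 0
Codeword b1..b31 = 1101011010111100101011100000100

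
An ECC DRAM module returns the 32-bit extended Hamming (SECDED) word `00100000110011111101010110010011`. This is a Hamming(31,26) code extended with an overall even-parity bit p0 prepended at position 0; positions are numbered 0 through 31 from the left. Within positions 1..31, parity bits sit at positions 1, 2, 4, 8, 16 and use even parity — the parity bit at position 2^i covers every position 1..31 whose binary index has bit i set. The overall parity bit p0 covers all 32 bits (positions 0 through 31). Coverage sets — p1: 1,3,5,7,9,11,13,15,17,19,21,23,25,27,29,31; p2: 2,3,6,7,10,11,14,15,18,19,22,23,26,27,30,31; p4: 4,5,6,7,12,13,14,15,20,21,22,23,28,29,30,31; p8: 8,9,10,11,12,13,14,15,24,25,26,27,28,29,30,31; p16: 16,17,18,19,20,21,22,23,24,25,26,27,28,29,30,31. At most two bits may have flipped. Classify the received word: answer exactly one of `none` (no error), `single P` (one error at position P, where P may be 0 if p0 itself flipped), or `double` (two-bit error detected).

s1: b1⊕b3⊕b5⊕b7⊕b9⊕b11⊕b13⊕b15⊕b17⊕b19⊕b21⊕b23⊕b25⊕b27⊕b29⊕b31 = 0⊕0⊕0⊕0⊕1⊕0⊕1⊕1⊕1⊕1⊕1⊕1⊕0⊕1⊕0⊕1 = 1
s2: b2⊕b3⊕b6⊕b7⊕b10⊕b11⊕b14⊕b15⊕b18⊕b19⊕b22⊕b23⊕b26⊕b27⊕b30⊕b31 = 1⊕0⊕0⊕0⊕0⊕0⊕1⊕1⊕0⊕1⊕0⊕1⊕0⊕1⊕1⊕1 = 0
s4: b4⊕b5⊕b6⊕b7⊕b12⊕b13⊕b14⊕b15⊕b20⊕b21⊕b22⊕b23⊕b28⊕b29⊕b30⊕b31 = 0⊕0⊕0⊕0⊕1⊕1⊕1⊕1⊕0⊕1⊕0⊕1⊕0⊕0⊕1⊕1 = 0
s8: b8⊕b9⊕b10⊕b11⊕b12⊕b13⊕b14⊕b15⊕b24⊕b25⊕b26⊕b27⊕b28⊕b29⊕b30⊕b31 = 1⊕1⊕0⊕0⊕1⊕1⊕1⊕1⊕1⊕0⊕0⊕1⊕0⊕0⊕1⊕1 = 0
s16: b16⊕b17⊕b18⊕b19⊕b20⊕b21⊕b22⊕b23⊕b24⊕b25⊕b26⊕b27⊕b28⊕b29⊕b30⊕b31 = 1⊕1⊕0⊕1⊕0⊕1⊕0⊕1⊕1⊕0⊕0⊕1⊕0⊕0⊕1⊕1 = 1
Syndrome (s16...s1) = 10001 → position 17.
Overall parity (XOR of all 32 bits, including p0): 0⊕0⊕1⊕0⊕0⊕0⊕0⊕0⊕1⊕1⊕0⊕0⊕1⊕1⊕1⊕1⊕1⊕1⊕0⊕1⊕0⊕1⊕0⊕1⊕1⊕0⊕0⊕1⊕0⊕0⊕1⊕1 = 0
Overall=0, syndrome position=17 → double-bit error detected (uncorrectable).

double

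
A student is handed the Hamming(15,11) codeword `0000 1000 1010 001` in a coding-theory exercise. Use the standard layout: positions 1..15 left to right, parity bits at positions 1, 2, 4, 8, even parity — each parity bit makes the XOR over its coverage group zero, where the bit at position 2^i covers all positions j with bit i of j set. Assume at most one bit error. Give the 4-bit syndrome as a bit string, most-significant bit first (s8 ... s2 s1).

s1: b1⊕b3⊕b5⊕b7⊕b9⊕b11⊕b13⊕b15 = 0⊕0⊕1⊕0⊕1⊕1⊕0⊕1 = 0
s2: b2⊕b3⊕b6⊕b7⊕b10⊕b11⊕b14⊕b15 = 0⊕0⊕0⊕0⊕0⊕1⊕0⊕1 = 0
s4: b4⊕b5⊕b6⊕b7⊕b12⊕b13⊕b14⊕b15 = 0⊕1⊕0⊕0⊕0⊕0⊕0⊕1 = 0
s8: b8⊕b9⊕b10⊕b11⊕b12⊕b13⊕b14⊕b15 = 0⊕1⊕0⊕1⊕0⊕0⊕0⊕1 = 1
Syndrome (s8...s1) = 1000 → position 8.

1000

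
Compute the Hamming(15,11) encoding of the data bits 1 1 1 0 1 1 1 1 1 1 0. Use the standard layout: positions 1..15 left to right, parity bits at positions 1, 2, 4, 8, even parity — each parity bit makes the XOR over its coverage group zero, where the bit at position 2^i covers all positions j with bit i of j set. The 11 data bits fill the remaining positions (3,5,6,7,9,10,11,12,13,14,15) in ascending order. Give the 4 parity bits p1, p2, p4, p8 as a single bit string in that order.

Place data bits at non-power-of-two positions: b3=1, b5=1, b6=1, b7=0, b9=1, b10=1, b11=1, b12=1, b13=1, b14=1, b15=0.
p1 = XOR of data positions {3,5,7,9,11,13,15} = 1⊕1⊕0⊕1⊕1⊕1⊕0 = 1
p2 = XOR of data positions {3,6,7,10,11,14,15} = 1⊕1⊕0⊕1⊕1⊕1⊕0 = 1
p4 = XOR of data positions {5,6,7,12,13,14,15} = 1⊕1⊕0⊕1⊕1⊕1⊕0 = 1
p8 = XOR of data positions {9,10,11,12,13,14,15} = 1⊕1⊕1⊕1⊕1⊕1⊕0 = 0
Parity bits p1,p2,p4,p8 = 1110

1110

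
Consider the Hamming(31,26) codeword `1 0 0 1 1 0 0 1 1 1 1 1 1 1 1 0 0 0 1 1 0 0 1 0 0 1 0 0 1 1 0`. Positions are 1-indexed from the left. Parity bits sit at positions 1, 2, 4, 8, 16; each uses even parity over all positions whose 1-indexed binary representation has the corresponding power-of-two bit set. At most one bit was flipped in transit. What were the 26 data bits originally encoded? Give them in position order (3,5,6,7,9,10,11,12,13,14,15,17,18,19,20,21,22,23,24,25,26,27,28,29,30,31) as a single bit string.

01000111111001100100100110

s1: b1⊕b3⊕b5⊕b7⊕b9⊕b11⊕b13⊕b15⊕b17⊕b19⊕b21⊕b23⊕b25⊕b27⊕b29⊕b31 = 1⊕0⊕1⊕0⊕1⊕1⊕1⊕1⊕0⊕1⊕0⊕1⊕0⊕0⊕1⊕0 = 1
s2: b2⊕b3⊕b6⊕b7⊕b10⊕b11⊕b14⊕b15⊕b18⊕b19⊕b22⊕b23⊕b26⊕b27⊕b30⊕b31 = 0⊕0⊕0⊕0⊕1⊕1⊕1⊕1⊕0⊕1⊕0⊕1⊕1⊕0⊕1⊕0 = 0
s4: b4⊕b5⊕b6⊕b7⊕b12⊕b13⊕b14⊕b15⊕b20⊕b21⊕b22⊕b23⊕b28⊕b29⊕b30⊕b31 = 1⊕1⊕0⊕0⊕1⊕1⊕1⊕1⊕1⊕0⊕0⊕1⊕0⊕1⊕1⊕0 = 0
s8: b8⊕b9⊕b10⊕b11⊕b12⊕b13⊕b14⊕b15⊕b24⊕b25⊕b26⊕b27⊕b28⊕b29⊕b30⊕b31 = 1⊕1⊕1⊕1⊕1⊕1⊕1⊕1⊕0⊕0⊕1⊕0⊕0⊕1⊕1⊕0 = 1
s16: b16⊕b17⊕b18⊕b19⊕b20⊕b21⊕b22⊕b23⊕b24⊕b25⊕b26⊕b27⊕b28⊕b29⊕b30⊕b31 = 0⊕0⊕0⊕1⊕1⊕0⊕0⊕1⊕0⊕0⊕1⊕0⊕0⊕1⊕1⊕0 = 0
Syndrome (s16...s1) = 01001 → position 9.
Flip bit 9: corrected codeword = 1001100101111110001100100100110
Data bits at positions 3,5,6,7,9,10,11,12,13,14,15,17,18,19,20,21,22,23,24,25,26,27,28,29,30,31: 01000111111001100100100110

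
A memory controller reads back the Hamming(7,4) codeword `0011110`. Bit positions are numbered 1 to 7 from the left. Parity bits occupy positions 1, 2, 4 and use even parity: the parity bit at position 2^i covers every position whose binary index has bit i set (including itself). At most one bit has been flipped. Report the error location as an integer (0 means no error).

s1: b1⊕b3⊕b5⊕b7 = 0⊕1⊕1⊕0 = 0
s2: b2⊕b3⊕b6⊕b7 = 0⊕1⊕1⊕0 = 0
s4: b4⊕b5⊕b6⊕b7 = 1⊕1⊕1⊕0 = 1
Syndrome (s4...s1) = 100 → position 4.

4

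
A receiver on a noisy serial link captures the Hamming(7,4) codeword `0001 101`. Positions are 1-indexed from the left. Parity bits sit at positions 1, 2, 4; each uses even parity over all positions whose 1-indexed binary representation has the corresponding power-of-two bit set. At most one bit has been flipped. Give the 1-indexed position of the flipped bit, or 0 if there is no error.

s1: b1⊕b3⊕b5⊕b7 = 0⊕0⊕1⊕1 = 0
s2: b2⊕b3⊕b6⊕b7 = 0⊕0⊕0⊕1 = 1
s4: b4⊕b5⊕b6⊕b7 = 1⊕1⊕0⊕1 = 1
Syndrome (s4...s1) = 110 → position 6.

6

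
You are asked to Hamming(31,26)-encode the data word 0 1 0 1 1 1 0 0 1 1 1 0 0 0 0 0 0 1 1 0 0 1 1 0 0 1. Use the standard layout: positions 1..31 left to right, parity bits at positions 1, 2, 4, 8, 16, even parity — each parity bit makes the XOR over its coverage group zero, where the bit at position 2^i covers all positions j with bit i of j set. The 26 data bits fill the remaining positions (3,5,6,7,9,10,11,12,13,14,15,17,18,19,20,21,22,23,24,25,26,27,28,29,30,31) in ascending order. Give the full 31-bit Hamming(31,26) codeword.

0100101111001111000000110011001

Place data bits at non-power-of-two positions: b3=0, b5=1, b6=0, b7=1, b9=1, b10=1, b11=0, b12=0, b13=1, b14=1, b15=1, b17=0, b18=0, b19=0, b20=0, b21=0, b22=0, b23=1, b24=1, b25=0, b26=0, b27=1, b28=1, b29=0, b30=0, b31=1.
p1 = XOR of data positions {3,5,7,9,11,13,15,17,19,21,23,25,27,29,31} = 0⊕1⊕1⊕1⊕0⊕1⊕1⊕0⊕0⊕0⊕1⊕0⊕1⊕0⊕1 = 0
p2 = XOR of data positions {3,6,7,10,11,14,15,18,19,22,23,26,27,30,31} = 0⊕0⊕1⊕1⊕0⊕1⊕1⊕0⊕0⊕0⊕1⊕0⊕1⊕0⊕1 = 1
p4 = XOR of data positions {5,6,7,12,13,14,15,20,21,22,23,28,29,30,31} = 1⊕0⊕1⊕0⊕1⊕1⊕1⊕0⊕0⊕0⊕1⊕1⊕0⊕0⊕1 = 0
p8 = XOR of data positions {9,10,11,12,13,14,15,24,25,26,27,28,29,30,31} = 1⊕1⊕0⊕0⊕1⊕1⊕1⊕1⊕0⊕0⊕1⊕1⊕0⊕0⊕1 = 1
p16 = XOR of data positions {17,18,19,20,21,22,23,24,25,26,27,28,29,30,31} = 0⊕0⊕0⊕0⊕0⊕0⊕1⊕1⊕0⊕0⊕1⊕1⊕0⊕0⊕1 = 1
Codeword b1..b31 = 0100101111001111000000110011001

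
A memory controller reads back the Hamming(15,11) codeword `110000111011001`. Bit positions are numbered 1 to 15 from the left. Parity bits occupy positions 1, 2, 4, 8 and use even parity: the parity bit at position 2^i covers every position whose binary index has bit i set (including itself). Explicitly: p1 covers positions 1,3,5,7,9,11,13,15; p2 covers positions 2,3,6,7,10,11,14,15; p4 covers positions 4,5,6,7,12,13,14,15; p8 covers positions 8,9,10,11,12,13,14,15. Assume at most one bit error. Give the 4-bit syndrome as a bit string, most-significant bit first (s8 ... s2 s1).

1101

s1: b1⊕b3⊕b5⊕b7⊕b9⊕b11⊕b13⊕b15 = 1⊕0⊕0⊕1⊕1⊕1⊕0⊕1 = 1
s2: b2⊕b3⊕b6⊕b7⊕b10⊕b11⊕b14⊕b15 = 1⊕0⊕0⊕1⊕0⊕1⊕0⊕1 = 0
s4: b4⊕b5⊕b6⊕b7⊕b12⊕b13⊕b14⊕b15 = 0⊕0⊕0⊕1⊕1⊕0⊕0⊕1 = 1
s8: b8⊕b9⊕b10⊕b11⊕b12⊕b13⊕b14⊕b15 = 1⊕1⊕0⊕1⊕1⊕0⊕0⊕1 = 1
Syndrome (s8...s1) = 1101 → position 13.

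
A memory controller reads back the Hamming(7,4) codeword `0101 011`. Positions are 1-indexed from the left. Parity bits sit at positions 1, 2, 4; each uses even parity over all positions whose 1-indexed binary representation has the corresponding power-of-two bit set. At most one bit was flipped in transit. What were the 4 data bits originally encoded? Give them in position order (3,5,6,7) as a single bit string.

0010

s1: b1⊕b3⊕b5⊕b7 = 0⊕0⊕0⊕1 = 1
s2: b2⊕b3⊕b6⊕b7 = 1⊕0⊕1⊕1 = 1
s4: b4⊕b5⊕b6⊕b7 = 1⊕0⊕1⊕1 = 1
Syndrome (s4...s1) = 111 → position 7.
Flip bit 7: corrected codeword = 0101010
Data bits at positions 3,5,6,7: 0010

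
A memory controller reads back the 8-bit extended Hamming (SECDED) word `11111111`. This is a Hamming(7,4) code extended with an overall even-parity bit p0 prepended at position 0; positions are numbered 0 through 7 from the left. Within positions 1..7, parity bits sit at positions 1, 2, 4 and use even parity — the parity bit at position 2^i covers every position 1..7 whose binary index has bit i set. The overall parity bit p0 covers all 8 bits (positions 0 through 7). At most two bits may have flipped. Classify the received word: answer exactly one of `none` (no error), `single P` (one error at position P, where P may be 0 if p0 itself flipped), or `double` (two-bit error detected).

none

s1: b1⊕b3⊕b5⊕b7 = 1⊕1⊕1⊕1 = 0
s2: b2⊕b3⊕b6⊕b7 = 1⊕1⊕1⊕1 = 0
s4: b4⊕b5⊕b6⊕b7 = 1⊕1⊕1⊕1 = 0
Syndrome (s4...s1) = 000 → position 0 (no error).
Overall parity (XOR of all 8 bits, including p0): 1⊕1⊕1⊕1⊕1⊕1⊕1⊕1 = 0
Overall=0, syndrome position=0 → no error.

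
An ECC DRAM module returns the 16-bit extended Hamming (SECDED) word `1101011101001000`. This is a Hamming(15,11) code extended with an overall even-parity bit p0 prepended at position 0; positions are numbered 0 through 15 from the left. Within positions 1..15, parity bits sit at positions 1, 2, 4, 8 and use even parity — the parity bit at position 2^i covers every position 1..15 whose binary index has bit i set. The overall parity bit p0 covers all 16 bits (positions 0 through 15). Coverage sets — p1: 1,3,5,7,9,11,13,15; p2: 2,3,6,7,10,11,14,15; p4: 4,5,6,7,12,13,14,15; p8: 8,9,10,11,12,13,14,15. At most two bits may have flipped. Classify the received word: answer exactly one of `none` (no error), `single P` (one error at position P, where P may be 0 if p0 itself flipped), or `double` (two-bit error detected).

s1: b1⊕b3⊕b5⊕b7⊕b9⊕b11⊕b13⊕b15 = 1⊕1⊕1⊕1⊕1⊕0⊕0⊕0 = 1
s2: b2⊕b3⊕b6⊕b7⊕b10⊕b11⊕b14⊕b15 = 0⊕1⊕1⊕1⊕0⊕0⊕0⊕0 = 1
s4: b4⊕b5⊕b6⊕b7⊕b12⊕b13⊕b14⊕b15 = 0⊕1⊕1⊕1⊕1⊕0⊕0⊕0 = 0
s8: b8⊕b9⊕b10⊕b11⊕b12⊕b13⊕b14⊕b15 = 0⊕1⊕0⊕0⊕1⊕0⊕0⊕0 = 0
Syndrome (s8...s1) = 0011 → position 3.
Overall parity (XOR of all 16 bits, including p0): 1⊕1⊕0⊕1⊕0⊕1⊕1⊕1⊕0⊕1⊕0⊕0⊕1⊕0⊕0⊕0 = 0
Overall=0, syndrome position=3 → double-bit error detected (uncorrectable).

double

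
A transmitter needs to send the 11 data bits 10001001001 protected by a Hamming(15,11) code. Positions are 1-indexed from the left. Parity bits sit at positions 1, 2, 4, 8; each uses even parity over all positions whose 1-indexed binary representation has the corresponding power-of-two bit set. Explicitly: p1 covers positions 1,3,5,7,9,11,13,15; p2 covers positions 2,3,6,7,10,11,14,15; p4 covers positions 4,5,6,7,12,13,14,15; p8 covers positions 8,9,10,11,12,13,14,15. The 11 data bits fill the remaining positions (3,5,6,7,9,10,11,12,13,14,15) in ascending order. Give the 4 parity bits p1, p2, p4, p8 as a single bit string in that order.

1001

Place data bits at non-power-of-two positions: b3=1, b5=0, b6=0, b7=0, b9=1, b10=0, b11=0, b12=1, b13=0, b14=0, b15=1.
p1 = XOR of data positions {3,5,7,9,11,13,15} = 1⊕0⊕0⊕1⊕0⊕0⊕1 = 1
p2 = XOR of data positions {3,6,7,10,11,14,15} = 1⊕0⊕0⊕0⊕0⊕0⊕1 = 0
p4 = XOR of data positions {5,6,7,12,13,14,15} = 0⊕0⊕0⊕1⊕0⊕0⊕1 = 0
p8 = XOR of data positions {9,10,11,12,13,14,15} = 1⊕0⊕0⊕1⊕0⊕0⊕1 = 1
Parity bits p1,p2,p4,p8 = 1001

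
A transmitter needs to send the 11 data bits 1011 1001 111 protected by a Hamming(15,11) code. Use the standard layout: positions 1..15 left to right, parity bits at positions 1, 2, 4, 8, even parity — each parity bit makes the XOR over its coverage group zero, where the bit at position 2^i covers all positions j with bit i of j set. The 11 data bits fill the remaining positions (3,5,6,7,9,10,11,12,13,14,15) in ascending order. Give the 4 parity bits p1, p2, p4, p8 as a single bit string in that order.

1101

Place data bits at non-power-of-two positions: b3=1, b5=0, b6=1, b7=1, b9=1, b10=0, b11=0, b12=1, b13=1, b14=1, b15=1.
p1 = XOR of data positions {3,5,7,9,11,13,15} = 1⊕0⊕1⊕1⊕0⊕1⊕1 = 1
p2 = XOR of data positions {3,6,7,10,11,14,15} = 1⊕1⊕1⊕0⊕0⊕1⊕1 = 1
p4 = XOR of data positions {5,6,7,12,13,14,15} = 0⊕1⊕1⊕1⊕1⊕1⊕1 = 0
p8 = XOR of data positions {9,10,11,12,13,14,15} = 1⊕0⊕0⊕1⊕1⊕1⊕1 = 1
Parity bits p1,p2,p4,p8 = 1101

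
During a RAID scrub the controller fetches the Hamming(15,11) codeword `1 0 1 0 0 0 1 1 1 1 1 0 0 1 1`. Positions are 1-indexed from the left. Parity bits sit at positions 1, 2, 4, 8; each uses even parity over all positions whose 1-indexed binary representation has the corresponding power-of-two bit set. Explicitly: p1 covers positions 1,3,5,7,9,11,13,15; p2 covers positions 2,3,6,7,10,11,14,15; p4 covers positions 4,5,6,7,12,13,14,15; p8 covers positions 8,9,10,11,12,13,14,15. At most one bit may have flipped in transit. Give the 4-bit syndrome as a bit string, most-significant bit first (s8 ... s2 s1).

s1: b1⊕b3⊕b5⊕b7⊕b9⊕b11⊕b13⊕b15 = 1⊕1⊕0⊕1⊕1⊕1⊕0⊕1 = 0
s2: b2⊕b3⊕b6⊕b7⊕b10⊕b11⊕b14⊕b15 = 0⊕1⊕0⊕1⊕1⊕1⊕1⊕1 = 0
s4: b4⊕b5⊕b6⊕b7⊕b12⊕b13⊕b14⊕b15 = 0⊕0⊕0⊕1⊕0⊕0⊕1⊕1 = 1
s8: b8⊕b9⊕b10⊕b11⊕b12⊕b13⊕b14⊕b15 = 1⊕1⊕1⊕1⊕0⊕0⊕1⊕1 = 0
Syndrome (s8...s1) = 0100 → position 4.

0100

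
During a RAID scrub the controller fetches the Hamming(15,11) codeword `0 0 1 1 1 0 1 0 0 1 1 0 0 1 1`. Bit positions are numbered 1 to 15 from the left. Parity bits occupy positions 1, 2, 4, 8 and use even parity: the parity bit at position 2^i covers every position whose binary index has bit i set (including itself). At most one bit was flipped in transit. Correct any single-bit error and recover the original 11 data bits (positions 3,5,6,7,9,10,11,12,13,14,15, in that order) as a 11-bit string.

s1: b1⊕b3⊕b5⊕b7⊕b9⊕b11⊕b13⊕b15 = 0⊕1⊕1⊕1⊕0⊕1⊕0⊕1 = 1
s2: b2⊕b3⊕b6⊕b7⊕b10⊕b11⊕b14⊕b15 = 0⊕1⊕0⊕1⊕1⊕1⊕1⊕1 = 0
s4: b4⊕b5⊕b6⊕b7⊕b12⊕b13⊕b14⊕b15 = 1⊕1⊕0⊕1⊕0⊕0⊕1⊕1 = 1
s8: b8⊕b9⊕b10⊕b11⊕b12⊕b13⊕b14⊕b15 = 0⊕0⊕1⊕1⊕0⊕0⊕1⊕1 = 0
Syndrome (s8...s1) = 0101 → position 5.
Flip bit 5: corrected codeword = 001100100110011
Data bits at positions 3,5,6,7,9,10,11,12,13,14,15: 10010110011

10010110011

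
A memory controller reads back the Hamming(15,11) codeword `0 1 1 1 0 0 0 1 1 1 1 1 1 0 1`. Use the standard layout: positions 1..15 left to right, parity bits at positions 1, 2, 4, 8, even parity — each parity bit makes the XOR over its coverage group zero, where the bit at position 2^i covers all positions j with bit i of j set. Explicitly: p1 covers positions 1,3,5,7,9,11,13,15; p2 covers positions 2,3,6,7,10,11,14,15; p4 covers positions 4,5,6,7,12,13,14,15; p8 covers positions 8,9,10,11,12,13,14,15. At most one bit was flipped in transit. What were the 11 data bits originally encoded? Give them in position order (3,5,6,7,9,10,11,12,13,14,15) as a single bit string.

10001101101

s1: b1⊕b3⊕b5⊕b7⊕b9⊕b11⊕b13⊕b15 = 0⊕1⊕0⊕0⊕1⊕1⊕1⊕1 = 1
s2: b2⊕b3⊕b6⊕b7⊕b10⊕b11⊕b14⊕b15 = 1⊕1⊕0⊕0⊕1⊕1⊕0⊕1 = 1
s4: b4⊕b5⊕b6⊕b7⊕b12⊕b13⊕b14⊕b15 = 1⊕0⊕0⊕0⊕1⊕1⊕0⊕1 = 0
s8: b8⊕b9⊕b10⊕b11⊕b12⊕b13⊕b14⊕b15 = 1⊕1⊕1⊕1⊕1⊕1⊕0⊕1 = 1
Syndrome (s8...s1) = 1011 → position 11.
Flip bit 11: corrected codeword = 011100011101101
Data bits at positions 3,5,6,7,9,10,11,12,13,14,15: 10001101101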